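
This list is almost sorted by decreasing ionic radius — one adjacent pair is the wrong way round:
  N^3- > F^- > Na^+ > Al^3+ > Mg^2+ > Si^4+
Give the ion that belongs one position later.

Al^3+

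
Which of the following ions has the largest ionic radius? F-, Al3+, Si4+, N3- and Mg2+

N3-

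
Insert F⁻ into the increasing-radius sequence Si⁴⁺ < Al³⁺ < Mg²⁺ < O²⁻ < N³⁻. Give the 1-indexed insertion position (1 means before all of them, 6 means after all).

Isoelectronic series (10 e⁻ each). Size is set by nuclear charge: more protons means a smaller ion. Si⁴⁺ (Z=14), Al³⁺ (Z=13), Mg²⁺ (Z=12), F⁻ (Z=9), O²⁻ (Z=8), N³⁻ (Z=7).
Putting F⁻ in gives Si⁴⁺ < Al³⁺ < Mg²⁺ < F⁻ < O²⁻ < N³⁻; it lands at slot 4.

4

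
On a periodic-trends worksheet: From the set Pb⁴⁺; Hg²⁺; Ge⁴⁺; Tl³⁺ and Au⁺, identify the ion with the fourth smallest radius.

Ge⁴⁺: 28 e⁻, Z=32, Pb⁴⁺: 78 e⁻, Z=82, Tl³⁺: 78 e⁻, Z=81, Hg²⁺: 78 e⁻, Z=80, Au⁺: 78 e⁻, Z=79. Ge⁴⁺ < Pb⁴⁺ (same group, period 4 vs 6); Pb⁴⁺ < Tl³⁺ (isoelectronic, higher Z=82 is smaller); Tl³⁺ < Hg²⁺ (isoelectronic, higher Z=81 is smaller); Hg²⁺ < Au⁺ (both 78 e⁻, Z=80>79).
That gives Ge⁴⁺ < Pb⁴⁺ < Tl³⁺ < Hg²⁺ < Au⁺. From the smallest end, number 4 is Hg²⁺.

Hg²⁺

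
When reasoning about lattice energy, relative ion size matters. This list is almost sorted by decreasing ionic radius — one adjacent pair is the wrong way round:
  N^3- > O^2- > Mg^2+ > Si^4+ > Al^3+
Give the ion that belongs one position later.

Si^4+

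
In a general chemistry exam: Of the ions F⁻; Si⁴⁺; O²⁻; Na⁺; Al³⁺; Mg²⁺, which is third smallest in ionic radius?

Mg²⁺

All of these have 10 electrons (isoelectronic). With the same electron cloud, the ion with the most protons pulls it in tightest. Nuclear charges: Si⁴⁺ (Z=14), Al³⁺ (Z=13), Mg²⁺ (Z=12), Na⁺ (Z=11), F⁻ (Z=9), O²⁻ (Z=8). Highest Z is smallest.
So the order is Si⁴⁺ < Al³⁺ < Mg²⁺ < Na⁺ < F⁻ < O²⁻; the 3rd-smallest ion is Mg²⁺.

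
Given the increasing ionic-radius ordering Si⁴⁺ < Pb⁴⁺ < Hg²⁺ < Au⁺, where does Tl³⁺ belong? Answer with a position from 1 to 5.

First list Z and electron count for each: Si⁴⁺ has 10 e⁻ (Z=14), Pb⁴⁺ has 78 e⁻ (Z=82), Tl³⁺ has 78 e⁻ (Z=81), Hg²⁺ has 78 e⁻ (Z=80), Au⁺ has 78 e⁻ (Z=79). Si⁴⁺ < Pb⁴⁺ (same group, period 3 vs 6); Pb⁴⁺ < Tl³⁺ (both 78 e⁻, Z=82>81); Tl³⁺ < Hg²⁺ (both 78 e⁻, Z=81>80); Hg²⁺ < Au⁺ (both 78 e⁻, Z=80>79).
With Tl³⁺ included the full order is Si⁴⁺ < Pb⁴⁺ < Tl³⁺ < Hg²⁺ < Au⁺, so it takes position 3.

3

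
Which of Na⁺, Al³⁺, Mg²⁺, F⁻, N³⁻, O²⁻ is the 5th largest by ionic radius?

Isoelectronic series (10 e⁻ each). Size is set by nuclear charge: more protons means a smaller ion. Al³⁺ (Z=13), Mg²⁺ (Z=12), Na⁺ (Z=11), F⁻ (Z=9), O²⁻ (Z=8), N³⁻ (Z=7).
So the order is Al³⁺ < Mg²⁺ < Na⁺ < F⁻ < O²⁻ < N³⁻; the 5th-largest ion is Mg²⁺.

Mg²⁺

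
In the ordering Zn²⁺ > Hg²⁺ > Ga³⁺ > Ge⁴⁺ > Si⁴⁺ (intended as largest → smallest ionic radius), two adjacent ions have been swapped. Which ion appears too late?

Hg²⁺

Check each adjacent pair. Zn²⁺ and Hg²⁺ are reversed: both in group 12 with the same charge; Zn²⁺ (period 4) has the smaller radius. No other neighbouring pair contradicts the periodic trends, so Hg²⁺ is the ion listed too late.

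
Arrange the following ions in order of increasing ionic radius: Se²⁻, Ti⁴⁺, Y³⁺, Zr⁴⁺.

Tabulating Z and e⁻: Ti⁴⁺ (Z=22, 18 e⁻), Zr⁴⁺ (Z=40, 36 e⁻), Y³⁺ (Z=39, 36 e⁻), Se²⁻ (Z=34, 36 e⁻). Ti⁴⁺ < Zr⁴⁺ (same group, period 4 vs 5); Zr⁴⁺ < Y³⁺ (isoelectronic, higher Z=40 is smaller); Y³⁺ < Se²⁻ (isoelectronic, higher Z=39 is smaller).

Ti⁴⁺ < Zr⁴⁺ < Y³⁺ < Se²⁻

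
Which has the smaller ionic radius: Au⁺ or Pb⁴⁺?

These species are isoelectronic with 78 electrons. The only difference is the number of protons: Pb⁴⁺ (Z=82), Au⁺ (Z=79). The strongest nuclear pull (Pb⁴⁺) gives the smallest ion.

Pb⁴⁺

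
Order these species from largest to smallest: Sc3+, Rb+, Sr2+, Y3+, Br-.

Electron counts and nuclear charges: Sc3+ (Z=21, 18 e⁻), Y3+ (Z=39, 36 e⁻), Sr2+ (Z=38, 36 e⁻), Rb+ (Z=37, 36 e⁻), Br- (Z=35, 36 e⁻). Sc3+ < Y3+ (same group, period 4 vs 5); Y3+ < Sr2+ (both 36 e⁻, Z=39>38); Sr2+ < Rb+ (isoelectronic, higher Z=38 is smaller); Rb+ < Br- (isoelectronic, higher Z=37 is smaller).

Br- > Rb+ > Sr2+ > Y3+ > Sc3+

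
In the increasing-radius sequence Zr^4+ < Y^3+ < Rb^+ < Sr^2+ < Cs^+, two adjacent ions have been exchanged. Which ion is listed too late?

Check each adjacent pair. Rb^+ and Sr^2+ are reversed: both have 36 electrons but Z(Sr)=38 > Z(Rb)=37, so Sr^2+ should be the smaller of the two. No other neighbouring pair contradicts the periodic trends, so Sr^2+ is the ion listed too late.

Sr^2+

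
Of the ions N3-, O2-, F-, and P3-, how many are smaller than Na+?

0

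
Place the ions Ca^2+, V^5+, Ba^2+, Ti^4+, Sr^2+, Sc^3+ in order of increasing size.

Work out protons and electrons: V^5+ has 18 e⁻ (Z=23), Ti^4+ has 18 e⁻ (Z=22), Sc^3+ has 18 e⁻ (Z=21), Ca^2+ has 18 e⁻ (Z=20), Sr^2+ has 36 e⁻ (Z=38), Ba^2+ has 54 e⁻ (Z=56). V^5+ < Ti^4+ (both 18 e⁻, Z=23>22); Ti^4+ < Sc^3+ (both 18 e⁻, Z=22>21); Sc^3+ < Ca^2+ (both 18 e⁻, Z=21>20); Ca^2+ < Sr^2+ (same group, 1 shell fewer); Sr^2+ < Ba^2+ (same group, 1 shell fewer).

V^5+ < Ti^4+ < Sc^3+ < Ca^2+ < Sr^2+ < Ba^2+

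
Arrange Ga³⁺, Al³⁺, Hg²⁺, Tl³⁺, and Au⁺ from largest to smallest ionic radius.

Au⁺ > Hg²⁺ > Tl³⁺ > Ga³⁺ > Al³⁺

Work out protons and electrons: Al³⁺ has 10 e⁻ (Z=13), Ga³⁺ has 28 e⁻ (Z=31), Tl³⁺ has 78 e⁻ (Z=81), Hg²⁺ has 78 e⁻ (Z=80), Au⁺ has 78 e⁻ (Z=79). Al³⁺ < Ga³⁺ (same group, period 3 vs 4); Ga³⁺ < Tl³⁺ (same group, 2 shells fewer); Tl³⁺ < Hg²⁺ (isoelectronic, higher Z=81 is smaller); Hg²⁺ < Au⁺ (both 78 e⁻, Z=80>79).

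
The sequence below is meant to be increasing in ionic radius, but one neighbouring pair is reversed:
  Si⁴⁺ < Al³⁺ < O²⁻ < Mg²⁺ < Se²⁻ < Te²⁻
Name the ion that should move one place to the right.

Scanning neighbour by neighbour, only O²⁻/Mg²⁺ violates a trend: they are isoelectronic (10 e⁻) and Mg has more protons than O (12 vs 8), making Mg²⁺ smaller. That makes O²⁻ the one sitting a position early relative to where it belongs.

O²⁻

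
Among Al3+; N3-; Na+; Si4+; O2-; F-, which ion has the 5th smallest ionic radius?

O2-

All of these have 10 electrons (isoelectronic). With the same electron cloud, the ion with the most protons pulls it in tightest. Nuclear charges: Si4+ (Z=14), Al3+ (Z=13), Na+ (Z=11), F- (Z=9), O2- (Z=8), N3- (Z=7). Highest Z is smallest.
That gives Si4+ < Al3+ < Na+ < F- < O2- < N3-. From the smallest end, number 5 is O2-.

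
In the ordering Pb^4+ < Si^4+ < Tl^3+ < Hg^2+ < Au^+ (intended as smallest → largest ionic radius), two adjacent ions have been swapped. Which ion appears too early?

The pair Pb^4+, Si^4+ is the wrong way round — both in group 14 with the same charge; Si^4+ (period 3) has the smaller radius. All other adjacent pairs agree with periodic trends, so Pb^4+ is the misplaced ion.

Pb^4+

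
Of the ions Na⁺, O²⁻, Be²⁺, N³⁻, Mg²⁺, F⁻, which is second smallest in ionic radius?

Mg²⁺

First list Z and electron count for each: Be²⁺ (Z=4, 2 e⁻), Mg²⁺ (Z=12, 10 e⁻), Na⁺ (Z=11, 10 e⁻), F⁻ (Z=9, 10 e⁻), O²⁻ (Z=8, 10 e⁻), N³⁻ (Z=7, 10 e⁻). Be²⁺ < Mg²⁺ (same group, period 2 vs 3); Mg²⁺ < Na⁺ (isoelectronic, higher Z=12 is smaller); Na⁺ < F⁻ (both 10 e⁻, Z=11>9); F⁻ < O²⁻ (both 10 e⁻, Z=9>8); O²⁻ < N³⁻ (isoelectronic, higher Z=8 is smaller).
That gives Be²⁺ < Mg²⁺ < Na⁺ < F⁻ < O²⁻ < N³⁻. From the smallest end, number 2 is Mg²⁺.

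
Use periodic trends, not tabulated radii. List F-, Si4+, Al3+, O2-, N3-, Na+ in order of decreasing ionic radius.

These species are isoelectronic with 10 electrons. The only difference is the number of protons: Si4+ (Z=14), Al3+ (Z=13), Na+ (Z=11), F- (Z=9), O2- (Z=8), N3- (Z=7). The strongest nuclear pull (Si4+) gives the smallest ion.

N3- > O2- > F- > Na+ > Al3+ > Si4+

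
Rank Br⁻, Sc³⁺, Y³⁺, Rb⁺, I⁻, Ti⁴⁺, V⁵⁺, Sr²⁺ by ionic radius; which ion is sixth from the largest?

Sc³⁺

Electron counts and nuclear charges: V⁵⁺: 18 e⁻, Z=23, Ti⁴⁺: 18 e⁻, Z=22, Sc³⁺: 18 e⁻, Z=21, Y³⁺: 36 e⁻, Z=39, Sr²⁺: 36 e⁻, Z=38, Rb⁺: 36 e⁻, Z=37, Br⁻: 36 e⁻, Z=35, I⁻: 54 e⁻, Z=53. V⁵⁺ < Ti⁴⁺ (both 18 e⁻, Z=23>22); Ti⁴⁺ < Sc³⁺ (both 18 e⁻, Z=22>21); Sc³⁺ < Y³⁺ (same group, 1 shell fewer); Y³⁺ < Sr²⁺ (isoelectronic, higher Z=39 is smaller); Sr²⁺ < Rb⁺ (both 36 e⁻, Z=38>37); Rb⁺ < Br⁻ (both 36 e⁻, Z=37>35); Br⁻ < I⁻ (same group, 1 shell fewer).
Ordering: V⁵⁺ < Ti⁴⁺ < Sc³⁺ < Y³⁺ < Sr²⁺ < Rb⁺ < Br⁻ < I⁻. The sixth largest is Sc³⁺.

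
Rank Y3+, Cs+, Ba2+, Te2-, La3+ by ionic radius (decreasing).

Tabulating Z and e⁻: Y3+ has 36 e⁻ (Z=39), La3+ has 54 e⁻ (Z=57), Ba2+ has 54 e⁻ (Z=56), Cs+ has 54 e⁻ (Z=55), Te2- has 54 e⁻ (Z=52). Y3+ < La3+ (same group, 1 shell fewer); La3+ < Ba2+ (isoelectronic, higher Z=57 is smaller); Ba2+ < Cs+ (both 54 e⁻, Z=56>55); Cs+ < Te2- (both 54 e⁻, Z=55>52).

Te2- > Cs+ > Ba2+ > La3+ > Y3+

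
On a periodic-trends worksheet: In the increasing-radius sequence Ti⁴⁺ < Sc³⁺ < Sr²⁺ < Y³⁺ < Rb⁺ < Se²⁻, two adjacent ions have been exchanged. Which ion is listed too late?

Compare adjacent ions: they are isoelectronic (36 e⁻) and Y has more protons than Sr (39 vs 38), making Y³⁺ smaller — yet in this increasing list Sr²⁺ sits before Y³⁺. Nothing else is reversed, so Y³⁺ should move one place to the left.

Y³⁺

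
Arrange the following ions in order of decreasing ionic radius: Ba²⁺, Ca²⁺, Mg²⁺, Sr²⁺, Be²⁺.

Same group, same charge. Going down the group adds an extra shell of electrons, so the ion gets larger: Be²⁺ is highest in the group and smallest.

Ba²⁺ > Sr²⁺ > Ca²⁺ > Mg²⁺ > Be²⁺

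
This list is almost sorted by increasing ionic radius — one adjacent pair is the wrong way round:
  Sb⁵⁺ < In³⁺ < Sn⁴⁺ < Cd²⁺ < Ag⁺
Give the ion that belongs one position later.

In³⁺

Scanning neighbour by neighbour, only In³⁺/Sn⁴⁺ violates a trend: both have 46 electrons but Z(Sn)=50 > Z(In)=49, so Sn⁴⁺ should be the smaller of the two. That makes In³⁺ the one sitting a position early relative to where it belongs.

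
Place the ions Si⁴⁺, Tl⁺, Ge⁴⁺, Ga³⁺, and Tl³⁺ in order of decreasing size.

Tl⁺ > Tl³⁺ > Ga³⁺ > Ge⁴⁺ > Si⁴⁺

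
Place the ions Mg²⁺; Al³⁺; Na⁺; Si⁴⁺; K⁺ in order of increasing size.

Si⁴⁺ < Al³⁺ < Mg²⁺ < Na⁺ < K⁺

First list Z and electron count for each: Si⁴⁺: 10 e⁻, Z=14, Al³⁺: 10 e⁻, Z=13, Mg²⁺: 10 e⁻, Z=12, Na⁺: 10 e⁻, Z=11, K⁺: 18 e⁻, Z=19. Si⁴⁺ < Al³⁺ (both 10 e⁻, Z=14>13); Al³⁺ < Mg²⁺ (both 10 e⁻, Z=13>12); Mg²⁺ < Na⁺ (isoelectronic, higher Z=12 is smaller); Na⁺ < K⁺ (same group, 1 shell fewer).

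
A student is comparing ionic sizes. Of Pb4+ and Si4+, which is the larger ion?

Pb4+

All are in the same group with charge +4. Radius grows down the group as n (the outermost shell) increases.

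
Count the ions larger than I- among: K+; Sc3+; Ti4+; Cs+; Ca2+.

0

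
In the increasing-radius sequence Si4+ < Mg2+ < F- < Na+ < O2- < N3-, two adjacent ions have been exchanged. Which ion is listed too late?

Na+

Compare adjacent ions: both have 10 electrons but Z(Na)=11 > Z(F)=9, so Na+ should be the smaller of the two — yet in this increasing list F- sits before Na+. Nothing else is reversed, so Na+ should move one place to the left.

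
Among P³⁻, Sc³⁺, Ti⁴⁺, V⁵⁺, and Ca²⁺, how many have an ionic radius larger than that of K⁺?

1

Each ion has 18 electrons. The ranking follows nuclear charge in reverse — greater Z gives a smaller radius. V⁵⁺ (Z=23), Ti⁴⁺ (Z=22), Sc³⁺ (Z=21), Ca²⁺ (Z=20), K⁺ (Z=19), P³⁻ (Z=15).
Relative to K⁺, the ions that are larger are P³⁻. That's 1.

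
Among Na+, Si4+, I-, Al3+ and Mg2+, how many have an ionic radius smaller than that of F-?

Tabulating Z and e⁻: Si4+ has 10 e⁻ (Z=14), Al3+ has 10 e⁻ (Z=13), Mg2+ has 10 e⁻ (Z=12), Na+ has 10 e⁻ (Z=11), F- has 10 e⁻ (Z=9), I- has 54 e⁻ (Z=53). Si4+ < Al3+ (both 10 e⁻, Z=14>13); Al3+ < Mg2+ (both 10 e⁻, Z=13>12); Mg2+ < Na+ (isoelectronic, higher Z=12 is smaller); Na+ < F- (both 10 e⁻, Z=11>9); F- < I- (same group, 3 shells fewer).
Ordering all of them (including F-) by radius gives Si4+ < Al3+ < Mg2+ < Na+ < F- < I-. Count: 4.

4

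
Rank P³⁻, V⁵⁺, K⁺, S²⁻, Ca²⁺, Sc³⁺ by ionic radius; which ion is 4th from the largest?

All of these have 18 electrons (isoelectronic). With the same electron cloud, the ion with the most protons pulls it in tightest. Nuclear charges: V⁵⁺ (Z=23), Sc³⁺ (Z=21), Ca²⁺ (Z=20), K⁺ (Z=19), S²⁻ (Z=16), P³⁻ (Z=15). Highest Z is smallest.
Full ascending order: V⁵⁺ < Sc³⁺ < Ca²⁺ < K⁺ < S²⁻ < P³⁻. Counting from the largest, position 4 is Ca²⁺.

Ca²⁺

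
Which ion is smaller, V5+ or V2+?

Same element, different charge: the more highly charged cation has fewer electrons and a greater effective nuclear charge per electron, making V5+ the smallest.

V5+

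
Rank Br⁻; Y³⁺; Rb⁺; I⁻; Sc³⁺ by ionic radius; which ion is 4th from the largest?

Y³⁺

Electron counts and nuclear charges: Sc³⁺ (Z=21, 18 e⁻), Y³⁺ (Z=39, 36 e⁻), Rb⁺ (Z=37, 36 e⁻), Br⁻ (Z=35, 36 e⁻), I⁻ (Z=53, 54 e⁻). Sc³⁺ < Y³⁺ (same group, 1 shell fewer); Y³⁺ < Rb⁺ (isoelectronic, higher Z=39 is smaller); Rb⁺ < Br⁻ (isoelectronic, higher Z=37 is smaller); Br⁻ < I⁻ (same group, period 4 vs 5).
So the order is Sc³⁺ < Y³⁺ < Rb⁺ < Br⁻ < I⁻; the 4th-largest ion is Y³⁺.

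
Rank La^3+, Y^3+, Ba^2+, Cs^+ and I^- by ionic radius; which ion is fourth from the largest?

La^3+

Y^3+: 36 e⁻, Z=39, La^3+: 54 e⁻, Z=57, Ba^2+: 54 e⁻, Z=56, Cs^+: 54 e⁻, Z=55, I^-: 54 e⁻, Z=53. Y^3+ < La^3+ (same group, period 5 vs 6); La^3+ < Ba^2+ (both 54 e⁻, Z=57>56); Ba^2+ < Cs^+ (isoelectronic, higher Z=56 is smaller); Cs^+ < I^- (both 54 e⁻, Z=55>53).
So the order is Y^3+ < La^3+ < Ba^2+ < Cs^+ < I^-; the 4th-largest ion is La^3+.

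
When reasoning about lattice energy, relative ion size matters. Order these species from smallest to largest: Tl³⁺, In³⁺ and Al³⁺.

All are in the same group with charge +3. Radius grows down the group as n (the outermost shell) increases.

Al³⁺ < In³⁺ < Tl³⁺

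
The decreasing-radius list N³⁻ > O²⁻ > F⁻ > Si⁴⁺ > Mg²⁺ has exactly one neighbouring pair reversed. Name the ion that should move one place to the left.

Mg²⁺

Check each adjacent pair. Si⁴⁺ and Mg²⁺ are reversed: Si⁴⁺ and Mg²⁺ share 10 electrons; the higher nuclear charge on Si (Z=14) contracts it more, so Si⁴⁺ < Mg²⁺. No other neighbouring pair contradicts the periodic trends, so Mg²⁺ is the ion listed too late.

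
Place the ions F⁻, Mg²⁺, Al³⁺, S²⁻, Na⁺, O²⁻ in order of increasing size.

Al³⁺ < Mg²⁺ < Na⁺ < F⁻ < O²⁻ < S²⁻

Tabulating Z and e⁻: Al³⁺ (Z=13, 10 e⁻), Mg²⁺ (Z=12, 10 e⁻), Na⁺ (Z=11, 10 e⁻), F⁻ (Z=9, 10 e⁻), O²⁻ (Z=8, 10 e⁻), S²⁻ (Z=16, 18 e⁻). Al³⁺ < Mg²⁺ (both 10 e⁻, Z=13>12); Mg²⁺ < Na⁺ (both 10 e⁻, Z=12>11); Na⁺ < F⁻ (both 10 e⁻, Z=11>9); F⁻ < O²⁻ (isoelectronic, higher Z=9 is smaller); O²⁻ < S²⁻ (same group, period 2 vs 3).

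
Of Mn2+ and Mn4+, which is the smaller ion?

Mn4+

Same element, different charge: the more highly charged cation has fewer electrons and a greater effective nuclear charge per electron, making Mn4+ the smallest.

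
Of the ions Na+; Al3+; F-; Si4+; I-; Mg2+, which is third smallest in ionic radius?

Work out protons and electrons: Si4+ (Z=14, 10 e⁻), Al3+ (Z=13, 10 e⁻), Mg2+ (Z=12, 10 e⁻), Na+ (Z=11, 10 e⁻), F- (Z=9, 10 e⁻), I- (Z=53, 54 e⁻). Si4+ < Al3+ (isoelectronic, higher Z=14 is smaller); Al3+ < Mg2+ (both 10 e⁻, Z=13>12); Mg2+ < Na+ (isoelectronic, higher Z=12 is smaller); Na+ < F- (both 10 e⁻, Z=11>9); F- < I- (same group, 3 shells fewer).
That gives Si4+ < Al3+ < Mg2+ < Na+ < F- < I-. From the smallest end, number 3 is Mg2+.

Mg2+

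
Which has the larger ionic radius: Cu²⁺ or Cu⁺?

Cu⁺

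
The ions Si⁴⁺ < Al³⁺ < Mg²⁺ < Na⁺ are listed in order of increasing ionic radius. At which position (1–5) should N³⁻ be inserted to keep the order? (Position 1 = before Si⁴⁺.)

5

Each ion has 10 electrons. The ranking follows nuclear charge in reverse — greater Z gives a smaller radius. Si⁴⁺ (Z=14), Al³⁺ (Z=13), Mg²⁺ (Z=12), Na⁺ (Z=11), N³⁻ (Z=7).
Putting N³⁻ in gives Si⁴⁺ < Al³⁺ < Mg²⁺ < Na⁺ < N³⁻; it lands at slot 5.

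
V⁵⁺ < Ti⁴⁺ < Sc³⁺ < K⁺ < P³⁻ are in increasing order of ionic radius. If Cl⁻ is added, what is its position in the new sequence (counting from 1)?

5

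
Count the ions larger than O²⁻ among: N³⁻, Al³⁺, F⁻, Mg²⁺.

1

Isoelectronic series (10 e⁻ each). Size is set by nuclear charge: more protons means a smaller ion. Al³⁺ (Z=13), Mg²⁺ (Z=12), F⁻ (Z=9), O²⁻ (Z=8), N³⁻ (Z=7).
Overall: Al³⁺ < Mg²⁺ < F⁻ < O²⁻ < N³⁻. O²⁻ has 3 below it and 1 above. So 1 is larger.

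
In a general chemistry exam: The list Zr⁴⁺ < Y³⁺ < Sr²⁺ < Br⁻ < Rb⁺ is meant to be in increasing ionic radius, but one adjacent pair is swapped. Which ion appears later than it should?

The pair Br⁻, Rb⁺ is the wrong way round — they are isoelectronic (36 e⁻) and Rb has more protons than Br (37 vs 35), making Rb⁺ smaller. All other adjacent pairs agree with periodic trends, so Rb⁺ is the misplaced ion.

Rb⁺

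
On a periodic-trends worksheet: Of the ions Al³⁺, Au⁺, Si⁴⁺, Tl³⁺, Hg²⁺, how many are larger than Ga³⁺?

3

Work out protons and electrons: Si⁴⁺: 10 e⁻, Z=14, Al³⁺: 10 e⁻, Z=13, Ga³⁺: 28 e⁻, Z=31, Tl³⁺: 78 e⁻, Z=81, Hg²⁺: 78 e⁻, Z=80, Au⁺: 78 e⁻, Z=79. Si⁴⁺ < Al³⁺ (both 10 e⁻, Z=14>13); Al³⁺ < Ga³⁺ (same group, period 3 vs 4); Ga³⁺ < Tl³⁺ (same group, 2 shells fewer); Tl³⁺ < Hg²⁺ (both 78 e⁻, Z=81>80); Hg²⁺ < Au⁺ (isoelectronic, higher Z=80 is smaller).
Placing each against Ga³⁺: smaller — Si⁴⁺, Al³⁺; larger — Tl³⁺, Hg²⁺, Au⁺. Count: 3.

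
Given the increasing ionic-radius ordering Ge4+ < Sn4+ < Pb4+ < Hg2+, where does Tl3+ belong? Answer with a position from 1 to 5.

4

Work out protons and electrons: Ge4+: 28 e⁻, Z=32, Sn4+: 46 e⁻, Z=50, Pb4+: 78 e⁻, Z=82, Tl3+: 78 e⁻, Z=81, Hg2+: 78 e⁻, Z=80. Ge4+ < Sn4+ (same group, period 4 vs 5); Sn4+ < Pb4+ (same group, period 5 vs 6); Pb4+ < Tl3+ (isoelectronic, higher Z=82 is smaller); Tl3+ < Hg2+ (both 78 e⁻, Z=81>80).
Putting Tl3+ in gives Ge4+ < Sn4+ < Pb4+ < Tl3+ < Hg2+; it lands at slot 4.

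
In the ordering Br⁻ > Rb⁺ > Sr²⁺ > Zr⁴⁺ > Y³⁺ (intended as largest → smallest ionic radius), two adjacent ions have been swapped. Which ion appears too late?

Scanning neighbour by neighbour, only Zr⁴⁺/Y³⁺ violates a trend: they are isoelectronic (36 e⁻) and Zr has more protons than Y (40 vs 39), making Zr⁴⁺ smaller. That makes Y³⁺ the one sitting a position late relative to where it belongs.

Y³⁺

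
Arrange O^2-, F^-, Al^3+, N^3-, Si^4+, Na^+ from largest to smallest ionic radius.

N^3- > O^2- > F^- > Na^+ > Al^3+ > Si^4+

Each ion has 10 electrons. The ranking follows nuclear charge in reverse — greater Z gives a smaller radius. Si^4+ (Z=14), Al^3+ (Z=13), Na^+ (Z=11), F^- (Z=9), O^2- (Z=8), N^3- (Z=7).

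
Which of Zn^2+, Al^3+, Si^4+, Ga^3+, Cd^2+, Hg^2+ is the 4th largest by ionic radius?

Ga^3+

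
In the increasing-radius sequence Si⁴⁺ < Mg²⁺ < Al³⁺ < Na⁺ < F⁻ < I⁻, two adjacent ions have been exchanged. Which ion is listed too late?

Compare adjacent ions: Al³⁺ and Mg²⁺ share 10 electrons; the higher nuclear charge on Al (Z=13) contracts it more, so Al³⁺ < Mg²⁺ — yet in this increasing list Mg²⁺ sits before Al³⁺. Nothing else is reversed, so Al³⁺ should move one place to the left.

Al³⁺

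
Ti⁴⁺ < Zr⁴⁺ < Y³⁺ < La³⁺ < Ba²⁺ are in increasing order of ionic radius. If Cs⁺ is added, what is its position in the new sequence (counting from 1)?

Work out protons and electrons: Ti⁴⁺ has 18 e⁻ (Z=22), Zr⁴⁺ has 36 e⁻ (Z=40), Y³⁺ has 36 e⁻ (Z=39), La³⁺ has 54 e⁻ (Z=57), Ba²⁺ has 54 e⁻ (Z=56), Cs⁺ has 54 e⁻ (Z=55). Ti⁴⁺ < Zr⁴⁺ (same group, period 4 vs 5); Zr⁴⁺ < Y³⁺ (isoelectronic, higher Z=40 is smaller); Y³⁺ < La³⁺ (same group, 1 shell fewer); La³⁺ < Ba²⁺ (both 54 e⁻, Z=57>56); Ba²⁺ < Cs⁺ (both 54 e⁻, Z=56>55).
The complete sequence is Ti⁴⁺ < Zr⁴⁺ < Y³⁺ < La³⁺ < Ba²⁺ < Cs⁺. Cs⁺ sits at position 6.

6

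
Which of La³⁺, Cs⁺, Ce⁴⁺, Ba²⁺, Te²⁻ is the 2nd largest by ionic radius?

These species are isoelectronic with 54 electrons. The only difference is the number of protons: Ce⁴⁺ (Z=58), La³⁺ (Z=57), Ba²⁺ (Z=56), Cs⁺ (Z=55), Te²⁻ (Z=52). The strongest nuclear pull (Ce⁴⁺) gives the smallest ion.
So the order is Ce⁴⁺ < La³⁺ < Ba²⁺ < Cs⁺ < Te²⁻; the 2nd-largest ion is Cs⁺.

Cs⁺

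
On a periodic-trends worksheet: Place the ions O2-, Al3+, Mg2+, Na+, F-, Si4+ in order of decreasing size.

O2- > F- > Na+ > Mg2+ > Al3+ > Si4+

Each ion has 10 electrons. The ranking follows nuclear charge in reverse — greater Z gives a smaller radius. Si4+ (Z=14), Al3+ (Z=13), Mg2+ (Z=12), Na+ (Z=11), F- (Z=9), O2- (Z=8).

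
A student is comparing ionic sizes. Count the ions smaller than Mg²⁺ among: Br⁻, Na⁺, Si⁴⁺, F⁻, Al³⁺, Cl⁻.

2

Electron counts and nuclear charges: Si⁴⁺ (Z=14, 10 e⁻), Al³⁺ (Z=13, 10 e⁻), Mg²⁺ (Z=12, 10 e⁻), Na⁺ (Z=11, 10 e⁻), F⁻ (Z=9, 10 e⁻), Cl⁻ (Z=17, 18 e⁻), Br⁻ (Z=35, 36 e⁻). Si⁴⁺ < Al³⁺ (both 10 e⁻, Z=14>13); Al³⁺ < Mg²⁺ (both 10 e⁻, Z=13>12); Mg²⁺ < Na⁺ (both 10 e⁻, Z=12>11); Na⁺ < F⁻ (both 10 e⁻, Z=11>9); F⁻ < Cl⁻ (same group, 1 shell fewer); Cl⁻ < Br⁻ (same group, 1 shell fewer).
Placing each against Mg²⁺: smaller — Si⁴⁺, Al³⁺; larger — Na⁺, F⁻, Cl⁻, Br⁻. That's 2.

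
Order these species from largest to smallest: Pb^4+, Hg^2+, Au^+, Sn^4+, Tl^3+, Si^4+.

Au^+ > Hg^2+ > Tl^3+ > Pb^4+ > Sn^4+ > Si^4+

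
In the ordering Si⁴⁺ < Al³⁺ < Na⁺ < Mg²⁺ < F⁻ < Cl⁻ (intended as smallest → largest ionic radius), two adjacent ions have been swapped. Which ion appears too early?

Compare adjacent ions: both have 10 electrons but Z(Mg)=12 > Z(Na)=11, so Mg²⁺ should be the smaller of the two — yet in this increasing list Na⁺ sits before Mg²⁺. Nothing else is reversed, so Na⁺ should move one place to the right.

Na⁺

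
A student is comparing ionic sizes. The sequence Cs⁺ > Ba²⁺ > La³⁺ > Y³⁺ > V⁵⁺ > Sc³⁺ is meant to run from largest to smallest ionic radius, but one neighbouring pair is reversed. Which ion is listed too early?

V⁵⁺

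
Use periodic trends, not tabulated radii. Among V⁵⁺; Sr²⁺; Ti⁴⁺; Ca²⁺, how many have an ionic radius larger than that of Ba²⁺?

Tabulating Z and e⁻: V⁵⁺ has 18 e⁻ (Z=23), Ti⁴⁺ has 18 e⁻ (Z=22), Ca²⁺ has 18 e⁻ (Z=20), Sr²⁺ has 36 e⁻ (Z=38), Ba²⁺ has 54 e⁻ (Z=56). V⁵⁺ < Ti⁴⁺ (both 18 e⁻, Z=23>22); Ti⁴⁺ < Ca²⁺ (both 18 e⁻, Z=22>20); Ca²⁺ < Sr²⁺ (same group, 1 shell fewer); Sr²⁺ < Ba²⁺ (same group, period 5 vs 6).
Placing each against Ba²⁺: smaller — V⁵⁺, Ti⁴⁺, Ca²⁺, Sr²⁺; larger — none. That's 0.

0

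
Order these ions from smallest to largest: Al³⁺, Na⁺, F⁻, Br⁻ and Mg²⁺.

Electron counts and nuclear charges: Al³⁺ has 10 e⁻ (Z=13), Mg²⁺ has 10 e⁻ (Z=12), Na⁺ has 10 e⁻ (Z=11), F⁻ has 10 e⁻ (Z=9), Br⁻ has 36 e⁻ (Z=35). Al³⁺ < Mg²⁺ (both 10 e⁻, Z=13>12); Mg²⁺ < Na⁺ (isoelectronic, higher Z=12 is smaller); Na⁺ < F⁻ (both 10 e⁻, Z=11>9); F⁻ < Br⁻ (same group, 2 shells fewer).

Al³⁺ < Mg²⁺ < Na⁺ < F⁻ < Br⁻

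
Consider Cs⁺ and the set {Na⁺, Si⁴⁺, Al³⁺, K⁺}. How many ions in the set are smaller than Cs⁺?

First list Z and electron count for each: Si⁴⁺ has 10 e⁻ (Z=14), Al³⁺ has 10 e⁻ (Z=13), Na⁺ has 10 e⁻ (Z=11), K⁺ has 18 e⁻ (Z=19), Cs⁺ has 54 e⁻ (Z=55). Si⁴⁺ < Al³⁺ (both 10 e⁻, Z=14>13); Al³⁺ < Na⁺ (isoelectronic, higher Z=13 is smaller); Na⁺ < K⁺ (same group, 1 shell fewer); K⁺ < Cs⁺ (same group, period 4 vs 6).
Overall: Si⁴⁺ < Al³⁺ < Na⁺ < K⁺ < Cs⁺. Cs⁺ has 4 below it and 0 above. That's 4.

4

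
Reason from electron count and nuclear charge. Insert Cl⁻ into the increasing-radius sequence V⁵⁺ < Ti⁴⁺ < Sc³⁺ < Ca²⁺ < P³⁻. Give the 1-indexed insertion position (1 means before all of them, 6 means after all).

5

All of these have 18 electrons (isoelectronic). With the same electron cloud, the ion with the most protons pulls it in tightest. Nuclear charges: V⁵⁺ (Z=23), Ti⁴⁺ (Z=22), Sc³⁺ (Z=21), Ca²⁺ (Z=20), Cl⁻ (Z=17), P³⁻ (Z=15). Highest Z is smallest.
Putting Cl⁻ in gives V⁵⁺ < Ti⁴⁺ < Sc³⁺ < Ca²⁺ < Cl⁻ < P³⁻; it lands at slot 5.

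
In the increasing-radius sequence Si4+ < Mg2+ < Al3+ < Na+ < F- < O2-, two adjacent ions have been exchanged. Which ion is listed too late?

Al3+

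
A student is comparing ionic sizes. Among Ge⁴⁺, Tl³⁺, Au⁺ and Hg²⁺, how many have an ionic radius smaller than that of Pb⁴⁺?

1

Ge⁴⁺ has 28 e⁻ (Z=32), Pb⁴⁺ has 78 e⁻ (Z=82), Tl³⁺ has 78 e⁻ (Z=81), Hg²⁺ has 78 e⁻ (Z=80), Au⁺ has 78 e⁻ (Z=79). Ge⁴⁺ < Pb⁴⁺ (same group, 2 shells fewer); Pb⁴⁺ < Tl³⁺ (isoelectronic, higher Z=82 is smaller); Tl³⁺ < Hg²⁺ (both 78 e⁻, Z=81>80); Hg²⁺ < Au⁺ (both 78 e⁻, Z=80>79).
Placing each against Pb⁴⁺: smaller — Ge⁴⁺; larger — Tl³⁺, Hg²⁺, Au⁺. That's 1.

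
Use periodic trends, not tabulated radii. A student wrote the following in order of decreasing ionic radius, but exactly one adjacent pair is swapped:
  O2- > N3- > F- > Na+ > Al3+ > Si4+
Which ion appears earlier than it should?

Scanning neighbour by neighbour, only O2-/N3- violates a trend: both have 10 electrons but Z(O)=8 > Z(N)=7, so O2- should be the smaller of the two. That makes O2- the one sitting a position early relative to where it belongs.

O2-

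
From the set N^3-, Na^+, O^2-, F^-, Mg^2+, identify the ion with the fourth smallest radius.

All of these have 10 electrons (isoelectronic). With the same electron cloud, the ion with the most protons pulls it in tightest. Nuclear charges: Mg^2+ (Z=12), Na^+ (Z=11), F^- (Z=9), O^2- (Z=8), N^3- (Z=7). Highest Z is smallest.
Full ascending order: Mg^2+ < Na^+ < F^- < O^2- < N^3-. Counting from the smallest, position 4 is O^2-.

O^2-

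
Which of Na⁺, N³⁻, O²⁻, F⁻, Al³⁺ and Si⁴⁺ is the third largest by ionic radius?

F⁻

All of these have 10 electrons (isoelectronic). With the same electron cloud, the ion with the most protons pulls it in tightest. Nuclear charges: Si⁴⁺ (Z=14), Al³⁺ (Z=13), Na⁺ (Z=11), F⁻ (Z=9), O²⁻ (Z=8), N³⁻ (Z=7). Highest Z is smallest.
Full ascending order: Si⁴⁺ < Al³⁺ < Na⁺ < F⁻ < O²⁻ < N³⁻. Counting from the largest, position 3 is F⁻.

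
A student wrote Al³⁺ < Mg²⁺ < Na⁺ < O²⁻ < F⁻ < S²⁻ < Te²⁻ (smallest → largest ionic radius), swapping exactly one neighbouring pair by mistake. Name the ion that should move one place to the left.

F⁻

Check each adjacent pair. O²⁻ and F⁻ are reversed: F⁻ and O²⁻ share 10 electrons; the higher nuclear charge on F (Z=9) contracts it more, so F⁻ < O²⁻. No other neighbouring pair contradicts the periodic trends, so F⁻ is the ion listed too late.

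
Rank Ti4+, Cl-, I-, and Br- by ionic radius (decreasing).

I- > Br- > Cl- > Ti4+

Tabulating Z and e⁻: Ti4+: 18 e⁻, Z=22, Cl-: 18 e⁻, Z=17, Br-: 36 e⁻, Z=35, I-: 54 e⁻, Z=53. Ti4+ < Cl- (both 18 e⁻, Z=22>17); Cl- < Br- (same group, 1 shell fewer); Br- < I- (same group, 1 shell fewer).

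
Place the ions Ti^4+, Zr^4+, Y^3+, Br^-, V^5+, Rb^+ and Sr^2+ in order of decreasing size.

Br^- > Rb^+ > Sr^2+ > Y^3+ > Zr^4+ > Ti^4+ > V^5+

Tabulating Z and e⁻: V^5+ (Z=23, 18 e⁻), Ti^4+ (Z=22, 18 e⁻), Zr^4+ (Z=40, 36 e⁻), Y^3+ (Z=39, 36 e⁻), Sr^2+ (Z=38, 36 e⁻), Rb^+ (Z=37, 36 e⁻), Br^- (Z=35, 36 e⁻). V^5+ < Ti^4+ (isoelectronic, higher Z=23 is smaller); Ti^4+ < Zr^4+ (same group, 1 shell fewer); Zr^4+ < Y^3+ (both 36 e⁻, Z=40>39); Y^3+ < Sr^2+ (isoelectronic, higher Z=39 is smaller); Sr^2+ < Rb^+ (isoelectronic, higher Z=38 is smaller); Rb^+ < Br^- (isoelectronic, higher Z=37 is smaller).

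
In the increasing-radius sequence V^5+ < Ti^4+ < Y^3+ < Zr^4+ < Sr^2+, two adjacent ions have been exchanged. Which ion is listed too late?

Zr^4+

Scanning neighbour by neighbour, only Y^3+/Zr^4+ violates a trend: they are isoelectronic (36 e⁻) and Zr has more protons than Y (40 vs 39), making Zr^4+ smaller. That makes Zr^4+ the one sitting a position late relative to where it belongs.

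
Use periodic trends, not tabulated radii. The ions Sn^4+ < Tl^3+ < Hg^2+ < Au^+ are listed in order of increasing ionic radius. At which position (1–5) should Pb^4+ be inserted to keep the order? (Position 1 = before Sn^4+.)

2

Electron counts and nuclear charges: Sn^4+: 46 e⁻, Z=50, Pb^4+: 78 e⁻, Z=82, Tl^3+: 78 e⁻, Z=81, Hg^2+: 78 e⁻, Z=80, Au^+: 78 e⁻, Z=79. Sn^4+ < Pb^4+ (same group, period 5 vs 6); Pb^4+ < Tl^3+ (both 78 e⁻, Z=82>81); Tl^3+ < Hg^2+ (both 78 e⁻, Z=81>80); Hg^2+ < Au^+ (both 78 e⁻, Z=80>79).
The complete sequence is Sn^4+ < Pb^4+ < Tl^3+ < Hg^2+ < Au^+. Pb^4+ sits at position 2.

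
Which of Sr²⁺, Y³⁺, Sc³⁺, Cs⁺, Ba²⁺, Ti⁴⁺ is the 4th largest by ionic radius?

Tabulating Z and e⁻: Ti⁴⁺: 18 e⁻, Z=22, Sc³⁺: 18 e⁻, Z=21, Y³⁺: 36 e⁻, Z=39, Sr²⁺: 36 e⁻, Z=38, Ba²⁺: 54 e⁻, Z=56, Cs⁺: 54 e⁻, Z=55. Ti⁴⁺ < Sc³⁺ (both 18 e⁻, Z=22>21); Sc³⁺ < Y³⁺ (same group, period 4 vs 5); Y³⁺ < Sr²⁺ (isoelectronic, higher Z=39 is smaller); Sr²⁺ < Ba²⁺ (same group, period 5 vs 6); Ba²⁺ < Cs⁺ (both 54 e⁻, Z=56>55).
Full ascending order: Ti⁴⁺ < Sc³⁺ < Y³⁺ < Sr²⁺ < Ba²⁺ < Cs⁺. Counting from the largest, position 4 is Y³⁺.

Y³⁺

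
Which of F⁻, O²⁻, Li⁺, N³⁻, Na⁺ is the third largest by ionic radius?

Work out protons and electrons: Li⁺ has 2 e⁻ (Z=3), Na⁺ has 10 e⁻ (Z=11), F⁻ has 10 e⁻ (Z=9), O²⁻ has 10 e⁻ (Z=8), N³⁻ has 10 e⁻ (Z=7). Li⁺ < Na⁺ (same group, 1 shell fewer); Na⁺ < F⁻ (both 10 e⁻, Z=11>9); F⁻ < O²⁻ (both 10 e⁻, Z=9>8); O²⁻ < N³⁻ (both 10 e⁻, Z=8>7).
So the order is Li⁺ < Na⁺ < F⁻ < O²⁻ < N³⁻; the 3rd-largest ion is F⁻.

F⁻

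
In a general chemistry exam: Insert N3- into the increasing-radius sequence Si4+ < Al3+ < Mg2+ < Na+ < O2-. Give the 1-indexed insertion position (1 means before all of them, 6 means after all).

6

All of these have 10 electrons (isoelectronic). With the same electron cloud, the ion with the most protons pulls it in tightest. Nuclear charges: Si4+ (Z=14), Al3+ (Z=13), Mg2+ (Z=12), Na+ (Z=11), O2- (Z=8), N3- (Z=7). Highest Z is smallest.
Putting N3- in gives Si4+ < Al3+ < Mg2+ < Na+ < O2- < N3-; it lands at slot 6.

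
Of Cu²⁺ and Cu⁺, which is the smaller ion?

Cu²⁺

These are all Cu ions. Removing more electrons (higher positive charge) pulls the remaining electrons in closer, so Cu²⁺ is smallest and Cu⁺ is largest.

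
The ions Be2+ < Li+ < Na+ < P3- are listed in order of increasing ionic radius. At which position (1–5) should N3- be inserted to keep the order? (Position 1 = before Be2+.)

4

First list Z and electron count for each: Be2+: 2 e⁻, Z=4, Li+: 2 e⁻, Z=3, Na+: 10 e⁻, Z=11, N3-: 10 e⁻, Z=7, P3-: 18 e⁻, Z=15. Be2+ < Li+ (both 2 e⁻, Z=4>3); Li+ < Na+ (same group, period 2 vs 3); Na+ < N3- (isoelectronic, higher Z=11 is smaller); N3- < P3- (same group, 1 shell fewer).
With N3- included the full order is Be2+ < Li+ < Na+ < N3- < P3-, so it takes position 4.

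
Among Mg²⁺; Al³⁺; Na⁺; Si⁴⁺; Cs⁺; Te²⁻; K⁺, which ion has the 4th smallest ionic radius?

Electron counts and nuclear charges: Si⁴⁺: 10 e⁻, Z=14, Al³⁺: 10 e⁻, Z=13, Mg²⁺: 10 e⁻, Z=12, Na⁺: 10 e⁻, Z=11, K⁺: 18 e⁻, Z=19, Cs⁺: 54 e⁻, Z=55, Te²⁻: 54 e⁻, Z=52. Si⁴⁺ < Al³⁺ (both 10 e⁻, Z=14>13); Al³⁺ < Mg²⁺ (both 10 e⁻, Z=13>12); Mg²⁺ < Na⁺ (both 10 e⁻, Z=12>11); Na⁺ < K⁺ (same group, period 3 vs 4); K⁺ < Cs⁺ (same group, period 4 vs 6); Cs⁺ < Te²⁻ (isoelectronic, higher Z=55 is smaller).
Full ascending order: Si⁴⁺ < Al³⁺ < Mg²⁺ < Na⁺ < K⁺ < Cs⁺ < Te²⁻. Counting from the smallest, position 4 is Na⁺.

Na⁺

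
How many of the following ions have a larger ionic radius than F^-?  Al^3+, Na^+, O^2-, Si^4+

1

Isoelectronic series (10 e⁻ each). Size is set by nuclear charge: more protons means a smaller ion. Si^4+ (Z=14), Al^3+ (Z=13), Na^+ (Z=11), F^- (Z=9), O^2- (Z=8).
Ordering all of them (including F^-) by radius gives Si^4+ < Al^3+ < Na^+ < F^- < O^2-. Count: 1.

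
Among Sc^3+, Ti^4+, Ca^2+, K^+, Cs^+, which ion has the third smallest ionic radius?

Ca^2+

Work out protons and electrons: Ti^4+: 18 e⁻, Z=22, Sc^3+: 18 e⁻, Z=21, Ca^2+: 18 e⁻, Z=20, K^+: 18 e⁻, Z=19, Cs^+: 54 e⁻, Z=55. Ti^4+ < Sc^3+ (isoelectronic, higher Z=22 is smaller); Sc^3+ < Ca^2+ (isoelectronic, higher Z=21 is smaller); Ca^2+ < K^+ (both 18 e⁻, Z=20>19); K^+ < Cs^+ (same group, period 4 vs 6).
That gives Ti^4+ < Sc^3+ < Ca^2+ < K^+ < Cs^+. From the smallest end, number 3 is Ca^2+.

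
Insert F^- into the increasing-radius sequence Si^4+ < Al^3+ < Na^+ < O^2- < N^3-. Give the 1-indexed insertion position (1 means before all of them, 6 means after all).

Each ion has 10 electrons. The ranking follows nuclear charge in reverse — greater Z gives a smaller radius. Si^4+ (Z=14), Al^3+ (Z=13), Na^+ (Z=11), F^- (Z=9), O^2- (Z=8), N^3- (Z=7).
With F^- included the full order is Si^4+ < Al^3+ < Na^+ < F^- < O^2- < N^3-, so it takes position 4.

4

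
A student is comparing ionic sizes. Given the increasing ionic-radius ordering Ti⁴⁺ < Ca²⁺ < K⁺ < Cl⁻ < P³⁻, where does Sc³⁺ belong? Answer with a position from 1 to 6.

These species are isoelectronic with 18 electrons. The only difference is the number of protons: Ti⁴⁺ (Z=22), Sc³⁺ (Z=21), Ca²⁺ (Z=20), K⁺ (Z=19), Cl⁻ (Z=17), P³⁻ (Z=15). The strongest nuclear pull (Ti⁴⁺) gives the smallest ion.
With Sc³⁺ included the full order is Ti⁴⁺ < Sc³⁺ < Ca²⁺ < K⁺ < Cl⁻ < P³⁻, so it takes position 2.

2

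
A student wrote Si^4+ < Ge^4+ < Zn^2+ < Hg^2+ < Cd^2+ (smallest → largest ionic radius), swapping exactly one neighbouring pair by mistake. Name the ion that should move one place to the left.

Cd^2+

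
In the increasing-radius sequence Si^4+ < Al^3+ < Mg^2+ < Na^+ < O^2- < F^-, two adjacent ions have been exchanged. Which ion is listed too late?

The pair O^2-, F^- is the wrong way round — F^- and O^2- share 10 electrons; the higher nuclear charge on F (Z=9) contracts it more, so F^- < O^2-. All other adjacent pairs agree with periodic trends, so F^- is the misplaced ion.

F^-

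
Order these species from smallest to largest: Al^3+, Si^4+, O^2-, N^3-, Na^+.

Si^4+ < Al^3+ < Na^+ < O^2- < N^3-

These species are isoelectronic with 10 electrons. The only difference is the number of protons: Si^4+ (Z=14), Al^3+ (Z=13), Na^+ (Z=11), O^2- (Z=8), N^3- (Z=7). The strongest nuclear pull (Si^4+) gives the smallest ion.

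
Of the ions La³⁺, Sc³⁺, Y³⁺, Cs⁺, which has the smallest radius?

Sc³⁺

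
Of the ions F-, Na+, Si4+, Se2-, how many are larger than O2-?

1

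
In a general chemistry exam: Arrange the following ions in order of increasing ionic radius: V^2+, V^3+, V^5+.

V^5+ < V^3+ < V^2+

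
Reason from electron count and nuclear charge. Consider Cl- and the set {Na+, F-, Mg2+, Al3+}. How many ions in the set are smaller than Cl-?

Work out protons and electrons: Al3+ has 10 e⁻ (Z=13), Mg2+ has 10 e⁻ (Z=12), Na+ has 10 e⁻ (Z=11), F- has 10 e⁻ (Z=9), Cl- has 18 e⁻ (Z=17). Al3+ < Mg2+ (both 10 e⁻, Z=13>12); Mg2+ < Na+ (both 10 e⁻, Z=12>11); Na+ < F- (both 10 e⁻, Z=11>9); F- < Cl- (same group, 1 shell fewer).
Relative to Cl-, the ions that are smaller are Al3+, Mg2+, Na+, F-. That's 4.

4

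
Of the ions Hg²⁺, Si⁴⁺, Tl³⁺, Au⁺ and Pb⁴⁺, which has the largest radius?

Tabulating Z and e⁻: Si⁴⁺: 10 e⁻, Z=14, Pb⁴⁺: 78 e⁻, Z=82, Tl³⁺: 78 e⁻, Z=81, Hg²⁺: 78 e⁻, Z=80, Au⁺: 78 e⁻, Z=79. Si⁴⁺ < Pb⁴⁺ (same group, period 3 vs 6); Pb⁴⁺ < Tl³⁺ (both 78 e⁻, Z=82>81); Tl³⁺ < Hg²⁺ (isoelectronic, higher Z=81 is smaller); Hg²⁺ < Au⁺ (isoelectronic, higher Z=80 is smaller).

Au⁺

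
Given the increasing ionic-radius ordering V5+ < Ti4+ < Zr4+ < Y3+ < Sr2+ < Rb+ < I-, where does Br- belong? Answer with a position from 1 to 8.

Work out protons and electrons: V5+: 18 e⁻, Z=23, Ti4+: 18 e⁻, Z=22, Zr4+: 36 e⁻, Z=40, Y3+: 36 e⁻, Z=39, Sr2+: 36 e⁻, Z=38, Rb+: 36 e⁻, Z=37, Br-: 36 e⁻, Z=35, I-: 54 e⁻, Z=53. V5+ < Ti4+ (both 18 e⁻, Z=23>22); Ti4+ < Zr4+ (same group, period 4 vs 5); Zr4+ < Y3+ (isoelectronic, higher Z=40 is smaller); Y3+ < Sr2+ (both 36 e⁻, Z=39>38); Sr2+ < Rb+ (isoelectronic, higher Z=38 is smaller); Rb+ < Br- (isoelectronic, higher Z=37 is smaller); Br- < I- (same group, 1 shell fewer).
With Br- included the full order is V5+ < Ti4+ < Zr4+ < Y3+ < Sr2+ < Rb+ < Br- < I-, so it takes position 7.

7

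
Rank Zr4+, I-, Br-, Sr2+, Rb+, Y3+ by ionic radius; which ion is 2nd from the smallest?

Y3+

Zr4+: 36 e⁻, Z=40, Y3+: 36 e⁻, Z=39, Sr2+: 36 e⁻, Z=38, Rb+: 36 e⁻, Z=37, Br-: 36 e⁻, Z=35, I-: 54 e⁻, Z=53. Zr4+ < Y3+ (both 36 e⁻, Z=40>39); Y3+ < Sr2+ (both 36 e⁻, Z=39>38); Sr2+ < Rb+ (both 36 e⁻, Z=38>37); Rb+ < Br- (isoelectronic, higher Z=37 is smaller); Br- < I- (same group, 1 shell fewer).
That gives Zr4+ < Y3+ < Sr2+ < Rb+ < Br- < I-. From the smallest end, number 2 is Y3+.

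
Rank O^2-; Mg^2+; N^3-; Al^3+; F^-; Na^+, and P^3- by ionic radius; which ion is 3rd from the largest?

O^2-

Electron counts and nuclear charges: Al^3+ (Z=13, 10 e⁻), Mg^2+ (Z=12, 10 e⁻), Na^+ (Z=11, 10 e⁻), F^- (Z=9, 10 e⁻), O^2- (Z=8, 10 e⁻), N^3- (Z=7, 10 e⁻), P^3- (Z=15, 18 e⁻). Al^3+ < Mg^2+ (both 10 e⁻, Z=13>12); Mg^2+ < Na^+ (both 10 e⁻, Z=12>11); Na^+ < F^- (both 10 e⁻, Z=11>9); F^- < O^2- (isoelectronic, higher Z=9 is smaller); O^2- < N^3- (both 10 e⁻, Z=8>7); N^3- < P^3- (same group, period 2 vs 3).
So the order is Al^3+ < Mg^2+ < Na^+ < F^- < O^2- < N^3- < P^3-; the 3rd-largest ion is O^2-.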